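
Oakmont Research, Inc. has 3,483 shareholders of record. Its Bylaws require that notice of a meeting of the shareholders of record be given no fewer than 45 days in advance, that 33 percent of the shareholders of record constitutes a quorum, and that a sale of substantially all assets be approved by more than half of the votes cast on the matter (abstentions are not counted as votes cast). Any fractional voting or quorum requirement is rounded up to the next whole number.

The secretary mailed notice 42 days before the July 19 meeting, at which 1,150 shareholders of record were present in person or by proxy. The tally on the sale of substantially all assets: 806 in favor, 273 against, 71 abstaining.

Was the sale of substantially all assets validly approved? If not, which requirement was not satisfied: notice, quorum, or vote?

Notice: 42 days given; 45 required. Not satisfied.
Quorum: 33% of 3,483 = 1,149.39, rounded up to 1,150; 1,150 present. Satisfied.
Vote: requires a majority of the votes cast (1,150 − 71 abstaining = 1,079); a majority of 1079 is 540, so 540 needed; 806 in favor. Satisfied.

Invalid — notice requirement not satisfied.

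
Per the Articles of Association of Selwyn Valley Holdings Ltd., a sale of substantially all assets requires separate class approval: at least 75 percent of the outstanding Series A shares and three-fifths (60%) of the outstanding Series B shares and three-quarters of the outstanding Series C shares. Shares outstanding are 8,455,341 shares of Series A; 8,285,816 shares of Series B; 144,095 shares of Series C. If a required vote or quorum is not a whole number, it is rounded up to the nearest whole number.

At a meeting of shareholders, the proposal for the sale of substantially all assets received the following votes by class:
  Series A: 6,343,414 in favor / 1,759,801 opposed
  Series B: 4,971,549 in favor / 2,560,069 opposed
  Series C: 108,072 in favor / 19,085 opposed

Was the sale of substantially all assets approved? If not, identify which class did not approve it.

Approved — every class gave the required vote.

Series A: 3/4 of 8455341 = 6341505.75, rounded up to 6341506; 6,341,506 required, 6,343,414 in favor — approved.
Series B: 3/5 of 8285816 = 4971489.60, rounded up to 4971490; 4,971,490 required, 4,971,549 in favor — approved.
Series C: 3/4 of 144095 = 108071.25, rounded up to 108072; 108,072 required, 108,072 in favor — approved.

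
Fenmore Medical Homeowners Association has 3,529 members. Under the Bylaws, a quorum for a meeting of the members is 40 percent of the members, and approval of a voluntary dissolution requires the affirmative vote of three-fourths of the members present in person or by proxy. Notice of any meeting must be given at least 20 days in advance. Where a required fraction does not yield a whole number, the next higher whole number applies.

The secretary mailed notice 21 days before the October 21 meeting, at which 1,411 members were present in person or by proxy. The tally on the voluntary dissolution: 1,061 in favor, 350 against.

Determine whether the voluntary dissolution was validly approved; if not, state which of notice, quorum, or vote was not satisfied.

Notice: 21 days given; 20 required. Satisfied.
Quorum: 40% of 3,529 = 1,411.60, rounded up to 1,412; 1,411 present. Not satisfied.
Vote: requires three-fourths of those present (1,411); 3/4 of 1411 = 1058.25, rounded up to 1059, so 1,059 needed; 1,061 in favor. Satisfied.

Invalid — quorum requirement not satisfied.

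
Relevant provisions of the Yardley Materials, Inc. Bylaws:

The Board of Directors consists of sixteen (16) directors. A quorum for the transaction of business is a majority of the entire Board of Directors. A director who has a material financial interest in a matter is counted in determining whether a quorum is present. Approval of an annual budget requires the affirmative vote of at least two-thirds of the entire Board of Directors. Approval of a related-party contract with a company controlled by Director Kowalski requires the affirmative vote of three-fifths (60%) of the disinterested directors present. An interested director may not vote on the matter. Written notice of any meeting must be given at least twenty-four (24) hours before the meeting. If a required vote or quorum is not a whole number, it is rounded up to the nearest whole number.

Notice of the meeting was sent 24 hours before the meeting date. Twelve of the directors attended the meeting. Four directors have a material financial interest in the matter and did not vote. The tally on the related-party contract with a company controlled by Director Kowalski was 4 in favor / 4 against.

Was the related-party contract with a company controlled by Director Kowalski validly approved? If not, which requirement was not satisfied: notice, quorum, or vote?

Invalid — vote requirement not satisfied.

Notice: 24 hours given; 24 required (24 ≥ 24). Satisfied.
Quorum: 12 present (interested directors count toward quorum); quorum is 9. Satisfied.
Vote: the related-party contract with a company controlled by Director Kowalski requires three-fifths of the disinterested directors present (12 − 4 = 8). 3/5 of 8 = 4.80, rounded up to 5, so 5 affirmative votes are needed; 4 voted in favor. Not satisfied.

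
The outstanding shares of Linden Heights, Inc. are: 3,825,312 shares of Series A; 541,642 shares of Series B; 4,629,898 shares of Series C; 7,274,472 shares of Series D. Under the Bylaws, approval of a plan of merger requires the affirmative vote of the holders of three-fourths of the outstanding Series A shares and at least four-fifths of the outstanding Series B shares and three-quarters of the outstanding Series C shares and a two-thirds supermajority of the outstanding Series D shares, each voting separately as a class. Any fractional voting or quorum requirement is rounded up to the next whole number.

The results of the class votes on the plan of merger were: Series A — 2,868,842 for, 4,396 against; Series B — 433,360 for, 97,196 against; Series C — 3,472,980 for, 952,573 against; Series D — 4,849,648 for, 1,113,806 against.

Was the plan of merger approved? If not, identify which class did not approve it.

Not approved — the Series A shares did not give the required vote.

Series A: 3/4 of 3825312 = 2868984; 2,868,984 required, 2,868,842 in favor — not approved.
Series B: 4/5 of 541642 = 433313.60, rounded up to 433314; 433,314 required, 433,360 in favor — approved.
Series C: 3/4 of 4629898 = 3472423.50, rounded up to 3472424; 3,472,424 required, 3,472,980 in favor — approved.
Series D: 2/3 of 7274472 = 4849648; 4,849,648 required, 4,849,648 in favor — approved.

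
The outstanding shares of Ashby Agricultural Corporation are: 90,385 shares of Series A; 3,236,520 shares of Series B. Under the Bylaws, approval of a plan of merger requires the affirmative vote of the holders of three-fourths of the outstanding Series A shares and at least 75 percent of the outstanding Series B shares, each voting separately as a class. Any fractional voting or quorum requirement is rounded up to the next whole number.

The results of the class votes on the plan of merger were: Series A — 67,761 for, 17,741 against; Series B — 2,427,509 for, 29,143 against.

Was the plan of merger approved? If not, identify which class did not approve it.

Not approved — the Series A shares did not give the required vote.

Series A: 3/4 of 90385 = 67788.75, rounded up to 67789; 67,789 required, 67,761 in favor — not approved.
Series B: 3/4 of 3236520 = 2427390; 2,427,390 required, 2,427,509 in favor — approved.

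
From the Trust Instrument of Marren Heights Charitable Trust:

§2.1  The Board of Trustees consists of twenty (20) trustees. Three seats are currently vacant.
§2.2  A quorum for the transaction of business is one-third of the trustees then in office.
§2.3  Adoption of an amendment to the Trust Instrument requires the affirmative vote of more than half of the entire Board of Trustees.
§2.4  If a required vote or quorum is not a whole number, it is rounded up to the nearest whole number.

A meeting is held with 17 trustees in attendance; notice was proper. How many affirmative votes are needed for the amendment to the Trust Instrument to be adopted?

The amendment to the Trust Instrument requires a majority of the entire Board of Trustees (20).
A majority of 20 is 11.

11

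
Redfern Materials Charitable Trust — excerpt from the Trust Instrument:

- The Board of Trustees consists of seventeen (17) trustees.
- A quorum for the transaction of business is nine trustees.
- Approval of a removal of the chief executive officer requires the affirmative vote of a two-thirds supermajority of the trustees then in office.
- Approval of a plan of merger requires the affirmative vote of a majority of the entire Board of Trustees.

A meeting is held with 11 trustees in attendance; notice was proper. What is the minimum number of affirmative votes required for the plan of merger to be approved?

9

The plan of merger requires a majority of the entire Board of Trustees (17).
A majority of 17 is 9.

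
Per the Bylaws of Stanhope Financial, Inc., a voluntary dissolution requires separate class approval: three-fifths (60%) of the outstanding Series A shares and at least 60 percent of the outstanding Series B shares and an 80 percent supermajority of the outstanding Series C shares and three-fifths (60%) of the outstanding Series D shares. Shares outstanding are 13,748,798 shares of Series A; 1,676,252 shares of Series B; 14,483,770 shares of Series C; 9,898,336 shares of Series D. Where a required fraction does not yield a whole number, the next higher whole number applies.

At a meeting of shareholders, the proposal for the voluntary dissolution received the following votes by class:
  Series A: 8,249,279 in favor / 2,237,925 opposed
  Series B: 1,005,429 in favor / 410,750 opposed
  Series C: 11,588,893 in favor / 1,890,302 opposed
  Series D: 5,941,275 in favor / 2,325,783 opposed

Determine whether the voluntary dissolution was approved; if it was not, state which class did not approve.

Not approved — the Series B shares did not give the required vote.

Series A: 3/5 of 13748798 = 8249278.80, rounded up to 8249279; 8,249,279 required, 8,249,279 in favor — approved.
Series B: 3/5 of 1676252 = 1005751.20, rounded up to 1005752; 1,005,752 required, 1,005,429 in favor — not approved.
Series C: 4/5 of 14483770 = 11587016; 11,587,016 required, 11,588,893 in favor — approved.
Series D: 3/5 of 9898336 = 5939001.60, rounded up to 5939002; 5,939,002 required, 5,941,275 in favor — approved.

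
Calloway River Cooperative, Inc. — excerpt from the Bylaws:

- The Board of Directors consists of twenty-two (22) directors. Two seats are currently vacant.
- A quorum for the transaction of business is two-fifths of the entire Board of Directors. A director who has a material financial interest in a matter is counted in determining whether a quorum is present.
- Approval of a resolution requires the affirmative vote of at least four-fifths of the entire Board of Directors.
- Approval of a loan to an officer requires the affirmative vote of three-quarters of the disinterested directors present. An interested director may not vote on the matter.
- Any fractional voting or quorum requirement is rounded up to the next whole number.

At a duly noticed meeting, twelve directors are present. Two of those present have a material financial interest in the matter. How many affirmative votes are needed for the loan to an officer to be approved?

8

The loan to an officer requires three-fourths of the disinterested directors present (12 − 2 = 10).
3/4 of 10 = 7.50, rounded up to 8.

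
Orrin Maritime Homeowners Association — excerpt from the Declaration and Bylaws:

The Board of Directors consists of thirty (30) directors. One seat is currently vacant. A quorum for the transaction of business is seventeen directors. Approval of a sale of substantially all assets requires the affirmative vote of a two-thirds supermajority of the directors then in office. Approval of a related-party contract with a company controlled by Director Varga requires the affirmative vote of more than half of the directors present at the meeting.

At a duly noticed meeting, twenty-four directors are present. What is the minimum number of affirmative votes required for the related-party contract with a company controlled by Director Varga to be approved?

13

The related-party contract with a company controlled by Director Varga requires a majority of the directors present (24).
A majority of 24 is 13.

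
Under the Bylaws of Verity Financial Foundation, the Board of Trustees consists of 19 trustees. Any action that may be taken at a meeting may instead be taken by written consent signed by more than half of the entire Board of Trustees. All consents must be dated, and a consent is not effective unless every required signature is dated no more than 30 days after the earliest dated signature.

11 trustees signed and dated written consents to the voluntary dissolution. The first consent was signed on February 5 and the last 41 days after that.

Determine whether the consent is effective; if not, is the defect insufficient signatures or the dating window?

Not effective — dating-window requirement not satisfied.

Signatures required: more than half of 19 — a majority of 19 is 10, so 10 needed; 11 signed. Sufficient.
Dating window: the latest signature is 41 days after the earliest; the limit is 30 days. Outside the window.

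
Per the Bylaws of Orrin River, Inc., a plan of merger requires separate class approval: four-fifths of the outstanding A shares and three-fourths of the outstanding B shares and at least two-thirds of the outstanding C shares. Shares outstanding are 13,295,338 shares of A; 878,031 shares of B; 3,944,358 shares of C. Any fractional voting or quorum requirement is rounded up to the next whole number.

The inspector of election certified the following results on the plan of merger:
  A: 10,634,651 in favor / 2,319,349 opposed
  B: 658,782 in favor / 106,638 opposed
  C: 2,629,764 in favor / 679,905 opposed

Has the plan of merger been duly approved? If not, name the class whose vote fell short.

Not approved — the A shares did not give the required vote.

A: 4/5 of 13295338 = 10636270.40, rounded up to 10636271; 10,636,271 required, 10,634,651 in favor — not approved.
B: 3/4 of 878031 = 658523.25, rounded up to 658524; 658,524 required, 658,782 in favor — approved.
C: 2/3 of 3944358 = 2629572; 2,629,572 required, 2,629,764 in favor — approved.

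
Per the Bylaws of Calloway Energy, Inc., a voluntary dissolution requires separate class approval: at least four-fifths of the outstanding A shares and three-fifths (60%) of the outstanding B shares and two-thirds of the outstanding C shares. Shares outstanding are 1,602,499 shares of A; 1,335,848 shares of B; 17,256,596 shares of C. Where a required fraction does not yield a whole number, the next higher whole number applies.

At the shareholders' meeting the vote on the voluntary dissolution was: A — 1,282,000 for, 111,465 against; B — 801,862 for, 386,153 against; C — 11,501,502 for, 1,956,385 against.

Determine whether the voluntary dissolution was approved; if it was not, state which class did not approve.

A: 4/5 of 1602499 = 1281999.20, rounded up to 1282000; 1,282,000 required, 1,282,000 in favor — approved.
B: 3/5 of 1335848 = 801508.80, rounded up to 801509; 801,509 required, 801,862 in favor — approved.
C: 2/3 of 17256596 = 11504397.33, rounded up to 11504398; 11,504,398 required, 11,501,502 in favor — not approved.

Not approved — the C shares did not give the required vote.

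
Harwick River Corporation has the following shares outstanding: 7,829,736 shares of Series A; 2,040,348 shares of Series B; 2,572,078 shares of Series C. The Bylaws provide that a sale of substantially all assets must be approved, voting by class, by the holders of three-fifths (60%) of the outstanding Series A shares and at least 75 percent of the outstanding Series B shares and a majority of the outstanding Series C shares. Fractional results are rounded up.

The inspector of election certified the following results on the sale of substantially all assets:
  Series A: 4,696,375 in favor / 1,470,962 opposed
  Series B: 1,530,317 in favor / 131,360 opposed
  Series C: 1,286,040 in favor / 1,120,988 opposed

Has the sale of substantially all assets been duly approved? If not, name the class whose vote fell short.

Series A: 3/5 of 7829736 = 4697841.60, rounded up to 4697842; 4,697,842 required, 4,696,375 in favor — not approved.
Series B: 3/4 of 2040348 = 1530261; 1,530,261 required, 1,530,317 in favor — approved.
Series C: a majority of 2572078 is 1286040; 1,286,040 required, 1,286,040 in favor — approved.

Not approved — the Series A shares did not give the required vote.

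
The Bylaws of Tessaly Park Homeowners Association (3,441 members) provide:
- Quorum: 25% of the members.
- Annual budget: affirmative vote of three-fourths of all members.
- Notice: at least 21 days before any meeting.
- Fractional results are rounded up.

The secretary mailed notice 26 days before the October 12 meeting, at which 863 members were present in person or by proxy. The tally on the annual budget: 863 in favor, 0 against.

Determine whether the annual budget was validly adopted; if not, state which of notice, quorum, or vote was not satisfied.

Invalid — vote requirement not satisfied.

Notice: 26 days given; 21 required. Satisfied.
Quorum: 25% of 3,441 = 860.25, rounded up to 861; 863 present. Satisfied.
Vote: requires three-fourths of all members (3,441); 3/4 of 3441 = 2580.75, rounded up to 2581, so 2,581 needed; 863 in favor. Not satisfied.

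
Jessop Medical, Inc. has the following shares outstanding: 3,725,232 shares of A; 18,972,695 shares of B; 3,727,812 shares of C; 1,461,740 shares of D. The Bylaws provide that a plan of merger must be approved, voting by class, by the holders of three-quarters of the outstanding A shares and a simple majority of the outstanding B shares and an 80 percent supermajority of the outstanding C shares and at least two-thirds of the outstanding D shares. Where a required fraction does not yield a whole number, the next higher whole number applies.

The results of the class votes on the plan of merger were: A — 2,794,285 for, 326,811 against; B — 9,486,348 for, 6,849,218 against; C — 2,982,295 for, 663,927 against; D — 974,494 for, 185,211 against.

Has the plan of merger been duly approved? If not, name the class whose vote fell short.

Approved — every class gave the required vote.

A: 3/4 of 3725232 = 2793924; 2,793,924 required, 2,794,285 in favor — approved.
B: a majority of 18972695 is 9486348; 9,486,348 required, 9,486,348 in favor — approved.
C: 4/5 of 3727812 = 2982249.60, rounded up to 2982250; 2,982,250 required, 2,982,295 in favor — approved.
D: 2/3 of 1461740 = 974493.33, rounded up to 974494; 974,494 required, 974,494 in favor — approved.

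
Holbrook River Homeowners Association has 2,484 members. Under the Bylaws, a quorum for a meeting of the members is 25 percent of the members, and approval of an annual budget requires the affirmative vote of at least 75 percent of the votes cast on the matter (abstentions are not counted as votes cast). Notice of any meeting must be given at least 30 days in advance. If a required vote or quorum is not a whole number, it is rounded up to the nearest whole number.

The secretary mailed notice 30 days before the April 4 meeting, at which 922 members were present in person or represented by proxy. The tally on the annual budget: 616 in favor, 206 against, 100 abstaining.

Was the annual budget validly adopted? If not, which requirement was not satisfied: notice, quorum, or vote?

Invalid — vote requirement not satisfied.

Notice: 30 days given; 30 required. Satisfied.
Quorum: 25% of 2,484 = 621; 922 present. Satisfied.
Vote: requires three-fourths of the votes cast (922 − 100 abstaining = 822); 3/4 of 822 = 616.50, rounded up to 617, so 617 needed; 616 in favor. Not satisfied.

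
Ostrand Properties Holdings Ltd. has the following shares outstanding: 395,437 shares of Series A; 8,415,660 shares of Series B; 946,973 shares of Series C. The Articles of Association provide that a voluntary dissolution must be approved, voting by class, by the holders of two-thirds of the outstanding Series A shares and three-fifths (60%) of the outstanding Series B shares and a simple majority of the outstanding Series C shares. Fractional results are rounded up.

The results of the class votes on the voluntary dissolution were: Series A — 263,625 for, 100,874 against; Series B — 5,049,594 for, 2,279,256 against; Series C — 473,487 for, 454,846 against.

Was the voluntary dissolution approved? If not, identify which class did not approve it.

Series A: 2/3 of 395437 = 263624.67, rounded up to 263625; 263,625 required, 263,625 in favor — approved.
Series B: 3/5 of 8415660 = 5049396; 5,049,396 required, 5,049,594 in favor — approved.
Series C: a majority of 946973 is 473487; 473,487 required, 473,487 in favor — approved.

Approved — every class gave the required vote.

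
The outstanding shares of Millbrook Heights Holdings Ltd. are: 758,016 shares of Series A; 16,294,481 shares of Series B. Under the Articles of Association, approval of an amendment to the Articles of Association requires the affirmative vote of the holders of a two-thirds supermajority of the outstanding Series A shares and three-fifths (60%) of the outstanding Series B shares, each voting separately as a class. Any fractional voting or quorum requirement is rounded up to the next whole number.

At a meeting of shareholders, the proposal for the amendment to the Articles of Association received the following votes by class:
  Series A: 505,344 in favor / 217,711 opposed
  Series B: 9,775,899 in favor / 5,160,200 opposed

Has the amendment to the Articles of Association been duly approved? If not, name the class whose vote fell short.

Not approved — the Series B shares did not give the required vote.

Series A: 2/3 of 758016 = 505344; 505,344 required, 505,344 in favor — approved.
Series B: 3/5 of 16294481 = 9776688.60, rounded up to 9776689; 9,776,689 required, 9,775,899 in favor — not approved.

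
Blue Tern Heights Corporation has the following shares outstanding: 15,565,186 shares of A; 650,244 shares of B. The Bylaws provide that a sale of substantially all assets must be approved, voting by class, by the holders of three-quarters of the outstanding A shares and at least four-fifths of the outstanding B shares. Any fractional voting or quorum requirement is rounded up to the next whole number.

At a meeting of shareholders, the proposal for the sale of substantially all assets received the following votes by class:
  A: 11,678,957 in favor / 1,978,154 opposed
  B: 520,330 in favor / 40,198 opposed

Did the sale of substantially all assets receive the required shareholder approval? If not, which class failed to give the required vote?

Approved — every class gave the required vote.

A: 3/4 of 15565186 = 11673889.50, rounded up to 11673890; 11,673,890 required, 11,678,957 in favor — approved.
B: 4/5 of 650244 = 520195.20, rounded up to 520196; 520,196 required, 520,330 in favor — approved.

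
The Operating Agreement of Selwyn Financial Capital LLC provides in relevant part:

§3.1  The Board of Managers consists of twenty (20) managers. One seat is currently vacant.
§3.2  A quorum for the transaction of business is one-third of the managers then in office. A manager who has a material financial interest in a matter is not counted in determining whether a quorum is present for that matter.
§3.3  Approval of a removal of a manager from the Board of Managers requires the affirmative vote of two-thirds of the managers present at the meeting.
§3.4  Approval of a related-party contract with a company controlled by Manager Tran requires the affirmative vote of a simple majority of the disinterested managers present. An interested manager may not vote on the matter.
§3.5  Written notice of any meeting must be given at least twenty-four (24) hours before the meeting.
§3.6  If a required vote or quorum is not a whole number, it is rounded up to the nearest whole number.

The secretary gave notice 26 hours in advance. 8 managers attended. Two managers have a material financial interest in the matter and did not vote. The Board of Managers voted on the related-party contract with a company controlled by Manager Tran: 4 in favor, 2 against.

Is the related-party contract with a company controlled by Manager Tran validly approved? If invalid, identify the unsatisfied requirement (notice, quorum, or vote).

Invalid — quorum requirement not satisfied.

Notice: 26 hours given; 24 required (26 ≥ 24). Satisfied.
Quorum: 8 present, but the 2 interested managers do not count, leaving 6. Quorum is 7. Not satisfied.
Vote: the related-party contract with a company controlled by Manager Tran requires a majority of the disinterested managers present (8 − 2 = 6). A majority of 6 is 4, so 4 affirmative votes are needed; 4 voted in favor. Satisfied. (Moot — without a quorum no business can be validly transacted.)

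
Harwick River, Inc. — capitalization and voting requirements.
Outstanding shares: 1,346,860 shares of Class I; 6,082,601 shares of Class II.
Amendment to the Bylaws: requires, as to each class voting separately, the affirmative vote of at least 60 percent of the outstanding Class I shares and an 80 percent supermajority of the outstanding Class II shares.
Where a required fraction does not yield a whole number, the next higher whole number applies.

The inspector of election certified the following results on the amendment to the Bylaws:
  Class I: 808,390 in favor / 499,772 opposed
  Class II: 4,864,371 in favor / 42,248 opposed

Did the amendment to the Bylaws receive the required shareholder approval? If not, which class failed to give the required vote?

Not approved — the Class II shares did not give the required vote.

Class I: 3/5 of 1346860 = 808116; 808,116 required, 808,390 in favor — approved.
Class II: 4/5 of 6082601 = 4866080.80, rounded up to 4866081; 4,866,081 required, 4,864,371 in favor — not approved.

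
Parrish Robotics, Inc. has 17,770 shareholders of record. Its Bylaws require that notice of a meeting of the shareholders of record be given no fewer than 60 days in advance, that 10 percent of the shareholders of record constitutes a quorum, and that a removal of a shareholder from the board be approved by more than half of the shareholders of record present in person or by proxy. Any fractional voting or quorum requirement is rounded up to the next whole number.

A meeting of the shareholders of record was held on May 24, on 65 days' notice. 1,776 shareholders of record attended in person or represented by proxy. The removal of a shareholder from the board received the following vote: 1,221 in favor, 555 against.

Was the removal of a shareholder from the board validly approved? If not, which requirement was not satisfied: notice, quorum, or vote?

Notice: 65 days given; 60 required. Satisfied.
Quorum: 10% of 17,770 = 1,777; 1,776 present. Not satisfied.
Vote: requires a majority of those present (1,776); a majority of 1776 is 889, so 889 needed; 1,221 in favor. Satisfied.

Invalid — quorum requirement not satisfied.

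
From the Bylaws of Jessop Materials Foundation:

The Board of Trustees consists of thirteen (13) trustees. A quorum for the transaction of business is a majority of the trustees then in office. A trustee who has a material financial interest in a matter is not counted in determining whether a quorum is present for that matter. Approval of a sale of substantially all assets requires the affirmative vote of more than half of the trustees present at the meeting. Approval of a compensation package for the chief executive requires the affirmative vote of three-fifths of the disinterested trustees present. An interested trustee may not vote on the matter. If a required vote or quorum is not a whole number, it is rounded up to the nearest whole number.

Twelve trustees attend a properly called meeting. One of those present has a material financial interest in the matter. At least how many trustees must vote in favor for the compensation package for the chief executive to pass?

The compensation package for the chief executive requires three-fifths of the disinterested trustees present (12 − 1 = 11).
3/5 of 11 = 6.60, rounded up to 7.

7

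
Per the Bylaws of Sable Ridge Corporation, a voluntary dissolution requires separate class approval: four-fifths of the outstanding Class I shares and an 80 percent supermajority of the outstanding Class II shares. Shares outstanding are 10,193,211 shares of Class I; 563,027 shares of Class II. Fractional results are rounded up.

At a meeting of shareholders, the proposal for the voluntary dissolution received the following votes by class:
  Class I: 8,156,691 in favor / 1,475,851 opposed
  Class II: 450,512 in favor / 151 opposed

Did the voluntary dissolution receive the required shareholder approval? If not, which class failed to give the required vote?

Approved — every class gave the required vote.

Class I: 4/5 of 10193211 = 8154568.80, rounded up to 8154569; 8,154,569 required, 8,156,691 in favor — approved.
Class II: 4/5 of 563027 = 450421.60, rounded up to 450422; 450,422 required, 450,512 in favor — approved.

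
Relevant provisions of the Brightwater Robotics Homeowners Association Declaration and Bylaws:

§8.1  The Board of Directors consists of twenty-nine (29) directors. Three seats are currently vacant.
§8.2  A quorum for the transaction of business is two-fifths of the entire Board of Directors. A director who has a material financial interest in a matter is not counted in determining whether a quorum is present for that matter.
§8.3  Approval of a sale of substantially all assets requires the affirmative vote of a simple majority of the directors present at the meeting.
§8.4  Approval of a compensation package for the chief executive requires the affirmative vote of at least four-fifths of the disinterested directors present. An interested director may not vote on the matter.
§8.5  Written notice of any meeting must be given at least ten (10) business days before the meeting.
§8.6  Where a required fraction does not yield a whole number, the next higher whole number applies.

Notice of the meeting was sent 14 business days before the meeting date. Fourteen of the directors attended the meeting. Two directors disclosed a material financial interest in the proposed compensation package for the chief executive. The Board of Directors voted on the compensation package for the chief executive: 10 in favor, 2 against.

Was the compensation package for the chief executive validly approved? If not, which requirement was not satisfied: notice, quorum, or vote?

Notice: 14 business days given; 10 required (14 ≥ 10). Satisfied.
Quorum: 14 present, but the 2 interested directors do not count, leaving 12. Quorum is 12. Satisfied.
Vote: the compensation package for the chief executive requires four-fifths of the disinterested directors present (14 − 2 = 12). 4/5 of 12 = 9.60, rounded up to 10, so 10 affirmative votes are needed; 10 voted in favor. Satisfied.

Valid — all requirements satisfied.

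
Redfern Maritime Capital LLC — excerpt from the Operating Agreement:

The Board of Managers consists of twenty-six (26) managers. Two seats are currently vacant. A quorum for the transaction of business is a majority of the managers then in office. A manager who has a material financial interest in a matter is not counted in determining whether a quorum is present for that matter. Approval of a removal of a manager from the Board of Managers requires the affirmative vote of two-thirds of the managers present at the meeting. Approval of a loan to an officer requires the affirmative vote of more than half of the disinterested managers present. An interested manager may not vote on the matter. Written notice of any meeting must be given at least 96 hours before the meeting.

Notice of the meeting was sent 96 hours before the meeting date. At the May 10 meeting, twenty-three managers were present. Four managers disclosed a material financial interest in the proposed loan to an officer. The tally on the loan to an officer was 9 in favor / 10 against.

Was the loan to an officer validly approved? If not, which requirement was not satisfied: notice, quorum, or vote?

Notice: 96 hours given; 96 required (96 ≥ 96). Satisfied.
Quorum: 23 present, but the 4 interested managers do not count, leaving 19. Quorum is 13. Satisfied.
Vote: the loan to an officer requires a majority of the disinterested managers present (23 − 4 = 19). A majority of 19 is 10, so 10 affirmative votes are needed; 9 voted in favor. Not satisfied.

Invalid — vote requirement not satisfied.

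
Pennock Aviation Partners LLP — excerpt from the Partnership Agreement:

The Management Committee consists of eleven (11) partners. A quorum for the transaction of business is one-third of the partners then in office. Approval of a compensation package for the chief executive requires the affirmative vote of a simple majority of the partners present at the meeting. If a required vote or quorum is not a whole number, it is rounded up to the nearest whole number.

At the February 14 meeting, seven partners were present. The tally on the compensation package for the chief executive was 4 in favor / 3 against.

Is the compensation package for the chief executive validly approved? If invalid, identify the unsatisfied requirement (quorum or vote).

Valid — all requirements satisfied.

Quorum: 7 present; quorum is 4. Satisfied.
Vote: the compensation package for the chief executive requires a majority of the partners present (7). A majority of 7 is 4, so 4 affirmative votes are needed; 4 voted in favor. Satisfied.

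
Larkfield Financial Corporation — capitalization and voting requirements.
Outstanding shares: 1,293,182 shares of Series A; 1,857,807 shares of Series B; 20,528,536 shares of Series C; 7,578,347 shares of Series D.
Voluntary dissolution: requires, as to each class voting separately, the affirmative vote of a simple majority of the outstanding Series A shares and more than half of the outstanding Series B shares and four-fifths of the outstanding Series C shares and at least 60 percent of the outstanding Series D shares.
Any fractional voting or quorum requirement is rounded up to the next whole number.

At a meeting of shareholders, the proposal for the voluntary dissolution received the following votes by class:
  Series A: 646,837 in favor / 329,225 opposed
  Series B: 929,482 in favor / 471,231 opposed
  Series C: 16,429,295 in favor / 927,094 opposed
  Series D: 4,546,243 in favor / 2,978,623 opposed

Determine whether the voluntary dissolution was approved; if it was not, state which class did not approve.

Not approved — the Series D shares did not give the required vote.

Series A: a majority of 1293182 is 646592; 646,592 required, 646,837 in favor — approved.
Series B: a majority of 1857807 is 928904; 928,904 required, 929,482 in favor — approved.
Series C: 4/5 of 20528536 = 16422828.80, rounded up to 16422829; 16,422,829 required, 16,429,295 in favor — approved.
Series D: 3/5 of 7578347 = 4547008.20, rounded up to 4547009; 4,547,009 required, 4,546,243 in favor — not approved.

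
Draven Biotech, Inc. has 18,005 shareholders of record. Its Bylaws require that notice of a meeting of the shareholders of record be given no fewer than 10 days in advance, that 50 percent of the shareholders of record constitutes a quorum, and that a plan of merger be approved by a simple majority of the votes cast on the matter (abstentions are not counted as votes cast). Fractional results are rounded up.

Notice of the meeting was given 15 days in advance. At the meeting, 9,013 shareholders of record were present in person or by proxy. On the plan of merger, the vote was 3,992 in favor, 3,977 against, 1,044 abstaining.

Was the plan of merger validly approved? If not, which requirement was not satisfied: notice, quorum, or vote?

Notice: 15 days given; 10 required. Satisfied.
Quorum: 50% of 18,005 = 9,002.50, rounded up to 9,003; 9,013 present. Satisfied.
Vote: requires a majority of the votes cast (9,013 − 1,044 abstaining = 7,969); a majority of 7969 is 3985, so 3,985 needed; 3,992 in favor. Satisfied.

Valid — all requirements satisfied.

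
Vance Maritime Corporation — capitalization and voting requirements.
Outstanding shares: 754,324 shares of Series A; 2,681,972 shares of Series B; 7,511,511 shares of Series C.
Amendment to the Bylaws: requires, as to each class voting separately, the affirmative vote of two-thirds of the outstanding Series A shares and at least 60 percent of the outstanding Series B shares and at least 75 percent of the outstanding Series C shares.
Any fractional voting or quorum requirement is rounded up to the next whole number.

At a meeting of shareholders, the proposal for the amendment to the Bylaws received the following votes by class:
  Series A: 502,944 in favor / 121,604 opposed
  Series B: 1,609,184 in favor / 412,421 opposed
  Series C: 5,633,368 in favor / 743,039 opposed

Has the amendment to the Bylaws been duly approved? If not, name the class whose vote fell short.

Series A: 2/3 of 754324 = 502882.67, rounded up to 502883; 502,883 required, 502,944 in favor — approved.
Series B: 3/5 of 2681972 = 1609183.20, rounded up to 1609184; 1,609,184 required, 1,609,184 in favor — approved.
Series C: 3/4 of 7511511 = 5633633.25, rounded up to 5633634; 5,633,634 required, 5,633,368 in favor — not approved.

Not approved — the Series C shares did not give the required vote.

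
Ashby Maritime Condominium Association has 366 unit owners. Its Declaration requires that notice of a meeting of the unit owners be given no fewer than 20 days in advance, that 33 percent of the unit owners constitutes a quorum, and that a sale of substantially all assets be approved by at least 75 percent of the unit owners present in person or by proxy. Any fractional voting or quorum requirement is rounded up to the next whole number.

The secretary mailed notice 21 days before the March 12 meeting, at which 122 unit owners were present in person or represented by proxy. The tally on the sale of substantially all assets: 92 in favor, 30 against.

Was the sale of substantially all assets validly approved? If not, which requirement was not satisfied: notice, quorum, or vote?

Valid — all requirements satisfied.

Notice: 21 days given; 20 required. Satisfied.
Quorum: 33% of 366 = 120.78, rounded up to 121; 122 present. Satisfied.
Vote: requires three-fourths of those present (122); 3/4 of 122 = 91.50, rounded up to 92, so 92 needed; 92 in favor. Satisfied.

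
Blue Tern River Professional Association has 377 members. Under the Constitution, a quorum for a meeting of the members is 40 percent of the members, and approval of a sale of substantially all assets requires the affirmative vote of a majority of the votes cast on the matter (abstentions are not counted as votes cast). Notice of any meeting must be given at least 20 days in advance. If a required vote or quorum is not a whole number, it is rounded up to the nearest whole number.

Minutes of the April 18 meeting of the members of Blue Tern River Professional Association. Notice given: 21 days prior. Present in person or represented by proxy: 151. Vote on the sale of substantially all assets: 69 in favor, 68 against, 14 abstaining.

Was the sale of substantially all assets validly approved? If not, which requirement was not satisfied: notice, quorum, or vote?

Valid — all requirements satisfied.

Notice: 21 days given; 20 required. Satisfied.
Quorum: 40% of 377 = 150.80, rounded up to 151; 151 present. Satisfied.
Vote: requires a majority of the votes cast (151 − 14 abstaining = 137); a majority of 137 is 69, so 69 needed; 69 in favor. Satisfied.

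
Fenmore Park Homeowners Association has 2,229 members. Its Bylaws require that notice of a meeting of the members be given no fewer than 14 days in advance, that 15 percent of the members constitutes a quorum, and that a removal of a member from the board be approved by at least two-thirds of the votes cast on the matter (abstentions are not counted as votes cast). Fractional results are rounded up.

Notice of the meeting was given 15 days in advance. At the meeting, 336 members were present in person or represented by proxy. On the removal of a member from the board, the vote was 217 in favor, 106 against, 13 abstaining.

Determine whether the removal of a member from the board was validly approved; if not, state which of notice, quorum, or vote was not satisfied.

Valid — all requirements satisfied.

Notice: 15 days given; 14 required. Satisfied.
Quorum: 15% of 2,229 = 334.35, rounded up to 335; 336 present. Satisfied.
Vote: requires two-thirds of the votes cast (336 − 13 abstaining = 323); 2/3 of 323 = 215.33, rounded up to 216, so 216 needed; 217 in favor. Satisfied.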